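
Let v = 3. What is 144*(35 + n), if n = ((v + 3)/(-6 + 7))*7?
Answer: 11088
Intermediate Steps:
n = 42 (n = ((3 + 3)/(-6 + 7))*7 = (6/1)*7 = (6*1)*7 = 6*7 = 42)
144*(35 + n) = 144*(35 + 42) = 144*77 = 11088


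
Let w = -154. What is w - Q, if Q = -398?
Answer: 244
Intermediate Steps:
w - Q = -154 - 1*(-398) = -154 + 398 = 244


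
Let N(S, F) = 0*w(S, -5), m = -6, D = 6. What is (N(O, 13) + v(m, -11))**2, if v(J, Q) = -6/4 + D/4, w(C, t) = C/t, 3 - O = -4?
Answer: 0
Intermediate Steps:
O = 7 (O = 3 - 1*(-4) = 3 + 4 = 7)
w(C, t) = C/t
v(J, Q) = 0 (v(J, Q) = -6/4 + 6/4 = -6*1/4 + 6*(1/4) = -3/2 + 3/2 = 0)
N(S, F) = 0 (N(S, F) = 0*(S/(-5)) = 0*(S*(-1/5)) = 0*(-S/5) = 0)
(N(O, 13) + v(m, -11))**2 = (0 + 0)**2 = 0**2 = 0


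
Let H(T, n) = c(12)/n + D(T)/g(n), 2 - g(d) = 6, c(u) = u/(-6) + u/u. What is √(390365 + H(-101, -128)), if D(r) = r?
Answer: 9*√1233826/16 ≈ 624.81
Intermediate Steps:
c(u) = 1 - u/6 (c(u) = u*(-⅙) + 1 = -u/6 + 1 = 1 - u/6)
g(d) = -4 (g(d) = 2 - 1*6 = 2 - 6 = -4)
H(T, n) = -1/n - T/4 (H(T, n) = (1 - ⅙*12)/n + T/(-4) = (1 - 2)/n + T*(-¼) = -1/n - T/4)
√(390365 + H(-101, -128)) = √(390365 + (-1/(-128) - ¼*(-101))) = √(390365 + (-1*(-1/128) + 101/4)) = √(390365 + (1/128 + 101/4)) = √(390365 + 3233/128) = √(49969953/128) = 9*√1233826/16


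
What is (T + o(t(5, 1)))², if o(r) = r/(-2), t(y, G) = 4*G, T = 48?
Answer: 2116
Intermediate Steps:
o(r) = -r/2 (o(r) = r*(-½) = -r/2)
(T + o(t(5, 1)))² = (48 - 2)² = 46² = 2116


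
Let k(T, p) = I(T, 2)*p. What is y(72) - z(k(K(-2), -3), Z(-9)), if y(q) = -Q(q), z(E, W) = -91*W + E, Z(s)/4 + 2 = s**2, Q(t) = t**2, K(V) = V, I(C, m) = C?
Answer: 23566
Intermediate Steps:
k(T, p) = T*p
Z(s) = -8 + 4*s**2
z(E, W) = E - 91*W
y(q) = -q**2
y(72) - z(k(K(-2), -3), Z(-9)) = -1*72**2 - (-2*(-3) - 91*(-8 + 4*(-9)**2)) = -1*5184 - (6 - 91*(-8 + 4*81)) = -5184 - (6 - 91*(-8 + 324)) = -5184 - (6 - 91*316) = -5184 - (6 - 28756) = -5184 - 1*(-28750) = -5184 + 28750 = 23566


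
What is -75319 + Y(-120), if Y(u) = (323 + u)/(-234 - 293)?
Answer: -39693316/527 ≈ -75319.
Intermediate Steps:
Y(u) = -19/31 - u/527 (Y(u) = (323 + u)/(-527) = (323 + u)*(-1/527) = -19/31 - u/527)
-75319 + Y(-120) = -75319 + (-19/31 - 1/527*(-120)) = -75319 + (-19/31 + 120/527) = -75319 - 203/527 = -39693316/527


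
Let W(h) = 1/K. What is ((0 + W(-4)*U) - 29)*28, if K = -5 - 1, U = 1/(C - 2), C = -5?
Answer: -2434/3 ≈ -811.33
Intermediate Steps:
U = -1/7 (U = 1/(-5 - 2) = 1/(-7) = -1/7 ≈ -0.14286)
K = -6
W(h) = -1/6 (W(h) = 1/(-6) = -1/6)
((0 + W(-4)*U) - 29)*28 = ((0 - 1/6*(-1/7)) - 29)*28 = ((0 + 1/42) - 29)*28 = (1/42 - 29)*28 = -1217/42*28 = -2434/3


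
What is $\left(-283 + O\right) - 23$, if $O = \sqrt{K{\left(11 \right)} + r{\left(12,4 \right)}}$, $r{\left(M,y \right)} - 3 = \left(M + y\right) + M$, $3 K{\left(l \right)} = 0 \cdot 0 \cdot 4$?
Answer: $-306 + \sqrt{31} \approx -300.43$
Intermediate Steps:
$K{\left(l \right)} = 0$ ($K{\left(l \right)} = \frac{0 \cdot 0 \cdot 4}{3} = \frac{0 \cdot 4}{3} = \frac{1}{3} \cdot 0 = 0$)
$r{\left(M,y \right)} = 3 + y + 2 M$ ($r{\left(M,y \right)} = 3 + \left(\left(M + y\right) + M\right) = 3 + \left(y + 2 M\right) = 3 + y + 2 M$)
$O = \sqrt{31}$ ($O = \sqrt{0 + \left(3 + 4 + 2 \cdot 12\right)} = \sqrt{0 + \left(3 + 4 + 24\right)} = \sqrt{0 + 31} = \sqrt{31} \approx 5.5678$)
$\left(-283 + O\right) - 23 = \left(-283 + \sqrt{31}\right) - 23 = -306 + \sqrt{31}$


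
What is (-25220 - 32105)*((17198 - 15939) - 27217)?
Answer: 1488042350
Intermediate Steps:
(-25220 - 32105)*((17198 - 15939) - 27217) = -57325*(1259 - 27217) = -57325*(-25958) = 1488042350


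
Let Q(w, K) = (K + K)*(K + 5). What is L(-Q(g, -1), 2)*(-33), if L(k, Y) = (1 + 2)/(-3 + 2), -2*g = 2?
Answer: 99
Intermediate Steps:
g = -1 (g = -½*2 = -1)
Q(w, K) = 2*K*(5 + K) (Q(w, K) = (2*K)*(5 + K) = 2*K*(5 + K))
L(k, Y) = -3 (L(k, Y) = 3/(-1) = 3*(-1) = -3)
L(-Q(g, -1), 2)*(-33) = -3*(-33) = 99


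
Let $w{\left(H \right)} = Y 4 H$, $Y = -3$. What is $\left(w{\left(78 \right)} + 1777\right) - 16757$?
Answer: $-15916$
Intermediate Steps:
$w{\left(H \right)} = - 12 H$ ($w{\left(H \right)} = \left(-3\right) 4 H = - 12 H$)
$\left(w{\left(78 \right)} + 1777\right) - 16757 = \left(\left(-12\right) 78 + 1777\right) - 16757 = \left(-936 + 1777\right) - 16757 = 841 - 16757 = -15916$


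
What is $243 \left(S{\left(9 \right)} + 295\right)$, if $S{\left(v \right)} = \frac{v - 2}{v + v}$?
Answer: $\frac{143559}{2} \approx 71780.0$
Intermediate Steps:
$S{\left(v \right)} = \frac{-2 + v}{2 v}$
$243 \left(S{\left(9 \right)} + 295\right) = 243 \left(\frac{-2 + 9}{2 \cdot 9} + 295\right) = 243 \left(\frac{1}{2} \cdot \frac{1}{9} \cdot 7 + 295\right) = 243 \left(\frac{7}{18} + 295\right) = 243 \cdot \frac{5317}{18} = \frac{143559}{2}$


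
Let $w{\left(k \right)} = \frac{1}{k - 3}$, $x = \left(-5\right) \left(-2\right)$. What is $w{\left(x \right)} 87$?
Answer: $\frac{87}{7} \approx 12.429$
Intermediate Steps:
$x = 10$
$w{\left(k \right)} = \frac{1}{-3 + k}$
$w{\left(x \right)} 87 = \frac{1}{-3 + 10} \cdot 87 = \frac{1}{7} \cdot 87 = \frac{87}{7}$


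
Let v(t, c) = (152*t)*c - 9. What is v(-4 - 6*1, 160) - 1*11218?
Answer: -254427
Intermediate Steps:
v(t, c) = -9 + 152*c*t (v(t, c) = 152*c*t - 9 = -9 + 152*c*t)
v(-4 - 6*1, 160) - 1*11218 = (-9 + 152*160*(-4 - 6*1)) - 1*11218 = (-9 + 152*160*(-4 - 6)) - 11218 = (-9 + 152*160*(-10)) - 11218 = (-9 - 243200) - 11218 = -243209 - 11218 = -254427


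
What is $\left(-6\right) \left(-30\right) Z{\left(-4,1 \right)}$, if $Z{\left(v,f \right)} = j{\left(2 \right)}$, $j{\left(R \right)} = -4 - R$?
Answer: $-1080$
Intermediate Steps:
$Z{\left(v,f \right)} = -6$ ($Z{\left(v,f \right)} = -4 - 2 = -6$)
$\left(-6\right) \left(-30\right) Z{\left(-4,1 \right)} = \left(-6\right) \left(-30\right) \left(-6\right) = 180 \left(-6\right) = -1080$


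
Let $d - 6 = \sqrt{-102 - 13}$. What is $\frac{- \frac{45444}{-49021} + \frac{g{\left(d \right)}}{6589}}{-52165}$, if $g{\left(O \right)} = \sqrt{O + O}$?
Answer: $- \frac{6492}{365311495} - \frac{\sqrt{12 + 2 i \sqrt{115}}}{343715185} \approx -1.7784 \cdot 10^{-5} - 7.2957 \cdot 10^{-9} i$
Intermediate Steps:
$d = 6 + i \sqrt{115}$ ($d = 6 + \sqrt{-102 - 13} = 6 + \sqrt{-115} = 6 + i \sqrt{115} \approx 6.0 + 10.724 i$)
$g{\left(O \right)} = \sqrt{2} \sqrt{O}$ ($g{\left(O \right)} = \sqrt{2 O} = \sqrt{2} \sqrt{O}$)
$\frac{- \frac{45444}{-49021} + \frac{g{\left(d \right)}}{6589}}{-52165} = \frac{- \frac{45444}{-49021} + \frac{\sqrt{2} \sqrt{6 + i \sqrt{115}}}{6589}}{-52165} = \left(\left(-45444\right) \left(- \frac{1}{49021}\right) + \sqrt{2} \sqrt{6 + i \sqrt{115}} \cdot \frac{1}{6589}\right) \left(- \frac{1}{52165}\right) = \left(\frac{6492}{7003} + \frac{\sqrt{2} \sqrt{6 + i \sqrt{115}}}{6589}\right) \left(- \frac{1}{52165}\right) = - \frac{6492}{365311495} - \frac{\sqrt{2} \sqrt{6 + i \sqrt{115}}}{343715185}$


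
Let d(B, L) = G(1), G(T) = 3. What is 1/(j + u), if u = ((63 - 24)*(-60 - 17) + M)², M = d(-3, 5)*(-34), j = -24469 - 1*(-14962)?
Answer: 1/9631518 ≈ 1.0383e-7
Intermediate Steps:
j = -9507 (j = -24469 + 14962 = -9507)
d(B, L) = 3
M = -102 (M = 3*(-34) = -102)
u = 9641025 (u = ((63 - 24)*(-60 - 17) - 102)² = (39*(-77) - 102)² = (-3003 - 102)² = (-3105)² = 9641025)
1/(j + u) = 1/(-9507 + 9641025) = 1/9631518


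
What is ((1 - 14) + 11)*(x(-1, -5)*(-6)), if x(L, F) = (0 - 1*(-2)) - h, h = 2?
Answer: 0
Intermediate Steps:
x(L, F) = 0 (x(L, F) = (0 - 1*(-2)) - 1*2 = (0 + 2) - 2 = 2 - 2 = 0)
((1 - 14) + 11)*(x(-1, -5)*(-6)) = ((1 - 14) + 11)*(0*(-6)) = (-13 + 11)*0 = -2*0 = 0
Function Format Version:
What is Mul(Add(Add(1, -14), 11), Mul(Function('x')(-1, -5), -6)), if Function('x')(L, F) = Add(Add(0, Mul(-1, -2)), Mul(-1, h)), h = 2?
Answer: 0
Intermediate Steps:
Function('x')(L, F) = 0 (Function('x')(L, F) = Add(Add(0, Mul(-1, -2)), Mul(-1, 2)) = Add(Add(0, 2), -2) = Add(2, -2) = 0)
Mul(Add(Add(1, -14), 11), Mul(Function('x')(-1, -5), -6)) = Mul(Add(Add(1, -14), 11), Mul(0, -6)) = Mul(Add(-13, 11), 0) = Mul(-2, 0) = 0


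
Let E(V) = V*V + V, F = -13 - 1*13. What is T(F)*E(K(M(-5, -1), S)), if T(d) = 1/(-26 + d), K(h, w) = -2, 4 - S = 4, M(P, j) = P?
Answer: -1/26 ≈ -0.038462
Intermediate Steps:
S = 0 (S = 4 - 1*4 = 4 - 4 = 0)
F = -26 (F = -13 - 13 = -26)
E(V) = V + V**2 (E(V) = V**2 + V = V + V**2)
T(F)*E(K(M(-5, -1), S)) = (-2*(1 - 2))/(-26 - 26) = (-2*(-1))/(-52) = -1/52*2 = -1/26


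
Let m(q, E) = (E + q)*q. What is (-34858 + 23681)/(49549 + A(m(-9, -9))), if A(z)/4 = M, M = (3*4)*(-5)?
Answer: -11177/49309 ≈ -0.22667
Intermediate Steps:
m(q, E) = q*(E + q)
M = -60 (M = 12*(-5) = -60)
A(z) = -240 (A(z) = 4*(-60) = -240)
(-34858 + 23681)/(49549 + A(m(-9, -9))) = (-34858 + 23681)/(49549 - 240) = -11177/49309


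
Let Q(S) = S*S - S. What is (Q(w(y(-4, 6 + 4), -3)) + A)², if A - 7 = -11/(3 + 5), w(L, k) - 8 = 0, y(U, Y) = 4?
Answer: 243049/64 ≈ 3797.6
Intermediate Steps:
w(L, k) = 8 (w(L, k) = 8 + 0 = 8)
Q(S) = S² - S
A = 45/8 (A = 7 - 11/(3 + 5) = 7 - 11/8 = 45/8 ≈ 5.6250)
(Q(w(y(-4, 6 + 4), -3)) + A)² = (8*(-1 + 8) + 45/8)² = (8*7 + 45/8)² = (56 + 45/8)² = (493/8)² = 243049/64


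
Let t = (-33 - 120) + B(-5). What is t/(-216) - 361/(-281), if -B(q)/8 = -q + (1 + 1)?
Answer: 136705/60696 ≈ 2.2523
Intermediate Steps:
B(q) = -16 + 8*q (B(q) = -8*(-q + (1 + 1)) = -8*(-q + 2) = -8*(2 - q) = -16 + 8*q)
t = -209 (t = (-33 - 120) + (-16 + 8*(-5)) = -153 + (-16 - 40) = -153 - 56 = -209)
t/(-216) - 361/(-281) = -209/(-216) - 361/(-281) = -209*(-1/216) - 361*(-1/281) = 209/216 + 361/281 = 136705/60696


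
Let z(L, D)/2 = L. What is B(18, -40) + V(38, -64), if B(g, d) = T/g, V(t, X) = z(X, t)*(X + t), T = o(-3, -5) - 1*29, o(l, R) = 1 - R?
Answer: 59881/18 ≈ 3326.7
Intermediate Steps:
z(L, D) = 2*L
T = -23 (T = (1 - 1*(-5)) - 1*29 = (1 + 5) - 29 = 6 - 29 = -23)
V(t, X) = 2*X*(X + t) (V(t, X) = (2*X)*(X + t) = 2*X*(X + t))
B(g, d) = -23/g
B(18, -40) + V(38, -64) = -23/18 + 2*(-64)*(-64 + 38) = -23*1/18 + 2*(-64)*(-26) = -23/18 + 3328 = 59881/18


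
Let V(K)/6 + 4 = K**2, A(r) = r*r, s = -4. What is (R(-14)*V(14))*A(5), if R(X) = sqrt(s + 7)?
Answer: 28800*sqrt(3) ≈ 49883.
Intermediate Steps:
R(X) = sqrt(3) (R(X) = sqrt(-4 + 7) = sqrt(3))
A(r) = r**2
V(K) = -24 + 6*K**2
(R(-14)*V(14))*A(5) = (sqrt(3)*(-24 + 6*14**2))*5**2 = (sqrt(3)*(-24 + 6*196))*25 = (sqrt(3)*(-24 + 1176))*25 = (sqrt(3)*1152)*25 = (1152*sqrt(3))*25 = 28800*sqrt(3)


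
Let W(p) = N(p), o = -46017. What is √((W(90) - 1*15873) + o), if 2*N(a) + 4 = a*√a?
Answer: √(-61892 + 135*√10) ≈ 247.92*I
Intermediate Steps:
N(a) = -2 + a^(3/2)/2 (N(a) = -2 + (a*√a)/2 = -2 + a^(3/2)/2)
W(p) = -2 + p^(3/2)/2
√((W(90) - 1*15873) + o) = √(((-2 + 90^(3/2)/2) - 1*15873) - 46017) = √(((-2 + (270*√10)/2) - 15873) - 46017) = √(((-2 + 135*√10) - 15873) - 46017) = √((-15875 + 135*√10) - 46017) = √(-61892 + 135*√10)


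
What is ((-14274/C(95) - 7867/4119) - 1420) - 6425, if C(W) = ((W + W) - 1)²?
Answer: -42763418884/5449437 ≈ -7847.3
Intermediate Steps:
C(W) = (-1 + 2*W)² (C(W) = (2*W - 1)² = (-1 + 2*W)²)
((-14274/C(95) - 7867/4119) - 1420) - 6425 = ((-14274/(-1 + 2*95)² - 7867/4119) - 1420) - 6425 = ((-14274/(-1 + 190)² - 7867*1/4119) - 1420) - 6425 = ((-14274/(189²) - 7867/4119) - 1420) - 6425 = ((-14274/35721 - 7867/4119) - 1420) - 6425 = ((-14274*1/35721 - 7867/4119) - 1420) - 6425 = ((-1586/3969 - 7867/4119) - 1420) - 6425 = (-12585619/5449437 - 1420) - 6425 = -7750786159/5449437 - 6425 = -42763418884/5449437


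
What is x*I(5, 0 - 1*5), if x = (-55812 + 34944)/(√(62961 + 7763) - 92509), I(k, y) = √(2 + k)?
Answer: 41736*√123767/8557844357 + 1930477812*√7/8557844357 ≈ 0.59854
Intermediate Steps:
x = -20868/(-92509 + 2*√17681) (x = -20868/(√70724 - 92509) = -20868/(2*√17681 - 92509) = -20868/(-92509 + 2*√17681) ≈ 0.22623)
x*I(5, 0 - 1*5) = (1930477812/8557844357 + 41736*√17681/8557844357)*√(2 + 5) = (1930477812/8557844357 + 41736*√17681/8557844357)*√7 = √7*(1930477812/8557844357 + 41736*√17681/8557844357)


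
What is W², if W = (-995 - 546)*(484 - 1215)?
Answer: 1268936913841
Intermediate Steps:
W = 1126471 (W = -1541*(-731) = 1126471)
W² = 1126471² = 1268936913841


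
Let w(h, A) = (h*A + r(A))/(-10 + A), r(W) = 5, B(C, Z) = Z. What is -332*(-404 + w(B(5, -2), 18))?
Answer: 270829/2 ≈ 1.3541e+5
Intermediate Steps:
w(h, A) = (5 + A*h)/(-10 + A) (w(h, A) = (h*A + 5)/(-10 + A) = (A*h + 5)/(-10 + A) = (5 + A*h)/(-10 + A))
-332*(-404 + w(B(5, -2), 18)) = -332*(-404 + (5 + 18*(-2))/(-10 + 18)) = -332*(-404 + (5 - 36)/8) = -332*(-404 + (1/8)*(-31)) = -332*(-404 - 31/8) = -332*(-3263/8) = 270829/2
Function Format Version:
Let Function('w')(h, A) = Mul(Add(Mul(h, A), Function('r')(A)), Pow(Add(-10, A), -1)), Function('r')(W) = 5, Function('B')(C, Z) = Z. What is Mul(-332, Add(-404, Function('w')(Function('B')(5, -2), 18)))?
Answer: Rational(270829, 2) ≈ 1.3541e+5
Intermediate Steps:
Function('w')(h, A) = Mul(Pow(Add(-10, A), -1), Add(5, Mul(A, h))) (Function('w')(h, A) = Mul(Add(Mul(h, A), 5), Pow(Add(-10, A), -1)) = Mul(Add(Mul(A, h), 5), Pow(Add(-10, A), -1)) = Mul(Add(5, Mul(A, h)), Pow(Add(-10, A), -1)) = Mul(Pow(Add(-10, A), -1), Add(5, Mul(A, h))))
Mul(-332, Add(-404, Function('w')(Function('B')(5, -2), 18))) = Mul(-332, Add(-404, Mul(Pow(Add(-10, 18), -1), Add(5, Mul(18, -2))))) = Mul(-332, Add(-404, Mul(Pow(8, -1), Add(5, -36)))) = Mul(-332, Add(-404, Mul(Rational(1, 8), -31))) = Mul(-332, Add(-404, Rational(-31, 8))) = Mul(-332, Rational(-3263, 8)) = Rational(270829, 2)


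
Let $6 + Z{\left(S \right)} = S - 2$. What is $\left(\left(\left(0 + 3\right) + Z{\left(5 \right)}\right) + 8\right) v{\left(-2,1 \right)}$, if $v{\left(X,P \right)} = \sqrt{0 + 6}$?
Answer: $8 \sqrt{6} \approx 19.596$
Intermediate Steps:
$Z{\left(S \right)} = -8 + S$ ($Z{\left(S \right)} = -6 + \left(S - 2\right) = -6 + \left(-2 + S\right) = -8 + S$)
$v{\left(X,P \right)} = \sqrt{6}$
$\left(\left(\left(0 + 3\right) + Z{\left(5 \right)}\right) + 8\right) v{\left(-2,1 \right)} = \left(\left(\left(0 + 3\right) + \left(-8 + 5\right)\right) + 8\right) \sqrt{6} = \left(\left(3 - 3\right) + 8\right) \sqrt{6} = \left(0 + 8\right) \sqrt{6} = 8 \sqrt{6}$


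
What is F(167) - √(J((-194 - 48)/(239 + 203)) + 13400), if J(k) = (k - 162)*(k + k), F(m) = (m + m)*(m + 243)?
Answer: 136940 - 259*√9886/221 ≈ 1.3682e+5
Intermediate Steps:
F(m) = 2*m*(243 + m) (F(m) = (2*m)*(243 + m) = 2*m*(243 + m))
J(k) = 2*k*(-162 + k) (J(k) = (-162 + k)*(2*k) = 2*k*(-162 + k))
F(167) - √(J((-194 - 48)/(239 + 203)) + 13400) = 2*167*(243 + 167) - √(2*((-194 - 48)/(239 + 203))*(-162 + (-194 - 48)/(239 + 203)) + 13400) = 2*167*410 - √(2*(-242/442)*(-162 - 242/442) + 13400) = 136940 - √(2*(-242*1/442)*(-162 - 242*1/442) + 13400) = 136940 - √(2*(-121/221)*(-162 - 121/221) + 13400) = 136940 - √(2*(-121/221)*(-35923/221) + 13400) = 136940 - √(8693366/48841 + 13400) = 136940 - √(663162766/48841) = 136940 - 259*√9886/221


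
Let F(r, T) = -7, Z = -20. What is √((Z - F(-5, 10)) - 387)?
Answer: 20*I ≈ 20.0*I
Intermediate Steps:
√((Z - F(-5, 10)) - 387) = √((-20 - 1*(-7)) - 387) = √((-20 + 7) - 387) = √(-13 - 387) = √(-400) = 20*I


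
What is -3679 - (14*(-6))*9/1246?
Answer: -327377/89 ≈ -3678.4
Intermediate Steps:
-3679 - (14*(-6))*9/1246 = -3679 - (-84*9)/1246 = -3679 - (-756)/1246 = -3679 - 1*(-54/89) = -3679 + 54/89 = -327377/89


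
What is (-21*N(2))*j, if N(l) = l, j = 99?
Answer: -4158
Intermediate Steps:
(-21*N(2))*j = -21*2*99 = -42*99 = -4158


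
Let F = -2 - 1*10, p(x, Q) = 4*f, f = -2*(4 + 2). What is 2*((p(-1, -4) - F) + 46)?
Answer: 20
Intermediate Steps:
f = -12 (f = -2*6 = -12)
p(x, Q) = -48 (p(x, Q) = 4*(-12) = -48)
F = -12 (F = -2 - 10 = -12)
2*((p(-1, -4) - F) + 46) = 2*((-48 - 1*(-12)) + 46) = 2*((-48 + 12) + 46) = 2*(-36 + 46) = 2*10 = 20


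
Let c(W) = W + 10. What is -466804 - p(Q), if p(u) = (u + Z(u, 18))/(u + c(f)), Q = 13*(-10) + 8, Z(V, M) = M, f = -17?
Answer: -60217820/129 ≈ -4.6681e+5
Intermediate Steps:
Q = -122 (Q = -130 + 8 = -122)
c(W) = 10 + W
p(u) = (18 + u)/(-7 + u) (p(u) = (u + 18)/(u + (10 - 17)) = (18 + u)/(u - 7) = (18 + u)/(-7 + u))
-466804 - p(Q) = -466804 - (18 - 122)/(-7 - 122) = -466804 - (-104)/(-129) = -466804 - (-1)*(-104)/129 = -466804 - 1*104/129 = -466804 - 104/129 = -60217820/129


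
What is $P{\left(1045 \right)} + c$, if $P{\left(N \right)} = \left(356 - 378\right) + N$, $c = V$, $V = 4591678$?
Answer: $4592701$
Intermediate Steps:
$c = 4591678$
$P{\left(N \right)} = -22 + N$
$P{\left(1045 \right)} + c = \left(-22 + 1045\right) + 4591678 = 1023 + 4591678 = 4592701$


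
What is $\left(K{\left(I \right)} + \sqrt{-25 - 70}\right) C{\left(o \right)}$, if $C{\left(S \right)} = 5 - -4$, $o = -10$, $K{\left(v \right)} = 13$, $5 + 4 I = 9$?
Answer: $117 + 9 i \sqrt{95} \approx 117.0 + 87.721 i$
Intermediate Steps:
$I = 1$ ($I = - \frac{5}{4} + \frac{1}{4} \cdot 9 = - \frac{5}{4} + \frac{9}{4} = 1$)
$C{\left(S \right)} = 9$ ($C{\left(S \right)} = 5 + 4 = 9$)
$\left(K{\left(I \right)} + \sqrt{-25 - 70}\right) C{\left(o \right)} = \left(13 + \sqrt{-25 - 70}\right) 9 = \left(13 + \sqrt{-95}\right) 9 = \left(13 + i \sqrt{95}\right) 9 = 117 + 9 i \sqrt{95}$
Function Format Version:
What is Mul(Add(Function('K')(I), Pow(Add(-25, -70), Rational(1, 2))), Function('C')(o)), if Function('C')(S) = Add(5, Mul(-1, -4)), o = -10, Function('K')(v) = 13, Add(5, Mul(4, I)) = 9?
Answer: Add(117, Mul(9, I, Pow(95, Rational(1, 2)))) ≈ Add(117.00, Mul(87.721, I))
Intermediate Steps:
I = 1 (I = Add(Rational(-5, 4), Mul(Rational(1, 4), 9)) = Add(Rational(-5, 4), Rational(9, 4)) = 1)
Function('C')(S) = 9 (Function('C')(S) = Add(5, 4) = 9)
Mul(Add(Function('K')(I), Pow(Add(-25, -70), Rational(1, 2))), Function('C')(o)) = Mul(Add(13, Pow(Add(-25, -70), Rational(1, 2))), 9) = Mul(Add(13, Pow(-95, Rational(1, 2))), 9) = Mul(Add(13, Mul(I, Pow(95, Rational(1, 2)))), 9) = Add(117, Mul(9, I, Pow(95, Rational(1, 2))))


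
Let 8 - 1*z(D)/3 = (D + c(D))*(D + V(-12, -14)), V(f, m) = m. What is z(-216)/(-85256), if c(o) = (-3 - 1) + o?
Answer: 37602/10657 ≈ 3.5284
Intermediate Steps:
c(o) = -4 + o
z(D) = 24 - 3*(-14 + D)*(-4 + 2*D) (z(D) = 24 - 3*(D + (-4 + D))*(D - 14) = 24 - 3*(-4 + 2*D)*(-14 + D) = 24 - 3*(-14 + D)*(-4 + 2*D))
z(-216)/(-85256) = (-144 - 6*(-216)² + 96*(-216))/(-85256) = (-144 - 6*46656 - 20736)*(-1/85256) = (-144 - 279936 - 20736)*(-1/85256) = -300816*(-1/85256) = 37602/10657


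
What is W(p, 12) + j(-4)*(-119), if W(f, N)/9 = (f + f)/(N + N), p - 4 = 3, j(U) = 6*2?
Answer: -5691/4 ≈ -1422.8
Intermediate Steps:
j(U) = 12
p = 7 (p = 4 + 3 = 7)
W(f, N) = 9*f/N (W(f, N) = 9*((f + f)/(N + N)) = 9*((2*f)/((2*N))) = 9*((2*f)*(1/(2*N))) = 9*(f/N) = 9*f/N)
W(p, 12) + j(-4)*(-119) = 9*7/12 + 12*(-119) = 9*7*(1/12) - 1428 = 21/4 - 1428 = -5691/4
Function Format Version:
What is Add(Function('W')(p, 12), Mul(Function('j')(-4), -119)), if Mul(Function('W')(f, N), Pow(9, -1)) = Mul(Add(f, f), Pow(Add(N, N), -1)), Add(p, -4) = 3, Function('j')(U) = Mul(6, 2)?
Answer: Rational(-5691, 4) ≈ -1422.8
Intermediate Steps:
Function('j')(U) = 12
p = 7 (p = Add(4, 3) = 7)
Function('W')(f, N) = Mul(9, f, Pow(N, -1)) (Function('W')(f, N) = Mul(9, Mul(Add(f, f), Pow(Add(N, N), -1))) = Mul(9, Mul(Mul(2, f), Pow(Mul(2, N), -1))) = Mul(9, Mul(Mul(2, f), Mul(Rational(1, 2), Pow(N, -1)))) = Mul(9, Mul(f, Pow(N, -1))) = Mul(9, f, Pow(N, -1)))
Add(Function('W')(p, 12), Mul(Function('j')(-4), -119)) = Add(Mul(9, 7, Pow(12, -1)), Mul(12, -119)) = Add(Mul(9, 7, Rational(1, 12)), -1428) = Add(Rational(21, 4), -1428) = Rational(-5691, 4)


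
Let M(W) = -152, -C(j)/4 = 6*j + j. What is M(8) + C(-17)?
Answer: 324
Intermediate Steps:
C(j) = -28*j (C(j) = -4*(6*j + j) = -28*j)
M(8) + C(-17) = -152 - 28*(-17) = -152 + 476 = 324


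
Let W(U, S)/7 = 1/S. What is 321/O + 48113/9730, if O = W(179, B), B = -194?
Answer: -86512747/9730 ≈ -8891.3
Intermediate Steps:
W(U, S) = 7/S
O = -7/194 (O = 7/(-194) = 7*(-1/194) = -7/194 ≈ -0.036082)
321/O + 48113/9730 = 321/(-7/194) + 48113/9730 = 321*(-194/7) + 48113*(1/9730) = -62274/7 + 48113/9730 = -86512747/9730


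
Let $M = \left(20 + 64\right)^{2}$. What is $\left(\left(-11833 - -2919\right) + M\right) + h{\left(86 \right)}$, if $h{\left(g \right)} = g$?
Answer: $-1772$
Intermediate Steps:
$M = 7056$ ($M = 84^{2} = 7056$)
$\left(\left(-11833 - -2919\right) + M\right) + h{\left(86 \right)} = \left(\left(-11833 - -2919\right) + 7056\right) + 86 = \left(\left(-11833 + 2919\right) + 7056\right) + 86 = \left(-8914 + 7056\right) + 86 = -1858 + 86 = -1772$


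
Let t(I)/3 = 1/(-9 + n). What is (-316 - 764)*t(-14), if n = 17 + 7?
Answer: -216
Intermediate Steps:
n = 24
t(I) = ⅕ (t(I) = 3/(-9 + 24) = 3/15 = 3*(1/15) = ⅕)
(-316 - 764)*t(-14) = (-316 - 764)*(⅕) = -1080*⅕ = -216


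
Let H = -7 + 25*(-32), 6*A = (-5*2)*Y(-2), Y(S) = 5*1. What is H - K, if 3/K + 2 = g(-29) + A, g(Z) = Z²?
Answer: -2011053/2492 ≈ -807.00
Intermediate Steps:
Y(S) = 5
A = -25/3 (A = (-5*2*5)/6 = (-10*5)/6 = (⅙)*(-50) = -25/3 ≈ -8.3333)
H = -807 (H = -7 - 800 = -807)
K = 9/2492 (K = 3/(-2 + ((-29)² - 25/3)) = 3/(-2 + (841 - 25/3)) = 3/(-2 + 2498/3) = 3/(2492/3) = 3*(3/2492) = 9/2492 ≈ 0.0036116)
H - K = -807 - 1*9/2492 = -807 - 9/2492 = -2011053/2492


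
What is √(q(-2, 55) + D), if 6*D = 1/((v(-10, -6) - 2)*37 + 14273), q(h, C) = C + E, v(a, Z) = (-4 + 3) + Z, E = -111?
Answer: I*√97939073490/41820 ≈ 7.4833*I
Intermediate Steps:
v(a, Z) = -1 + Z
q(h, C) = -111 + C (q(h, C) = C - 111 = -111 + C)
D = 1/83640 (D = 1/(6*(((-1 - 6) - 2)*37 + 14273)) = 1/(6*((-7 - 2)*37 + 14273)) = 1/(6*(-9*37 + 14273)) = 1/(6*(-333 + 14273)) = (⅙)/13940 = (⅙)*(1/13940) = 1/83640 ≈ 1.1956e-5)
√(q(-2, 55) + D) = √((-111 + 55) + 1/83640) = √(-56 + 1/83640) = √(-4683839/83640) = I*√97939073490/41820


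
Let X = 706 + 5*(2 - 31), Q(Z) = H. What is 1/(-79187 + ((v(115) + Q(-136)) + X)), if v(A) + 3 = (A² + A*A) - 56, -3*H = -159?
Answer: -1/52182 ≈ -1.9164e-5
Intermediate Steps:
H = 53 (H = -⅓*(-159) = 53)
Q(Z) = 53
v(A) = -59 + 2*A² (v(A) = -3 + ((A² + A*A) - 56) = -3 + ((A² + A²) - 56) = -3 + (2*A² - 56) = -3 + (-56 + 2*A²) = -59 + 2*A²)
X = 561 (X = 706 + 5*(-29) = 706 - 145 = 561)
1/(-79187 + ((v(115) + Q(-136)) + X)) = 1/(-79187 + (((-59 + 2*115²) + 53) + 561)) = 1/(-79187 + (((-59 + 2*13225) + 53) + 561)) = 1/(-79187 + (((-59 + 26450) + 53) + 561)) = 1/(-79187 + ((26391 + 53) + 561)) = 1/(-79187 + (26444 + 561)) = 1/(-79187 + 27005) = 1/(-52182) = -1/52182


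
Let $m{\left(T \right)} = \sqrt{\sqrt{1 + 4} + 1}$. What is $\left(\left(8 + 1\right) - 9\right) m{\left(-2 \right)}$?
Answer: $0$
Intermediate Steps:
$m{\left(T \right)} = \sqrt{1 + \sqrt{5}}$ ($m{\left(T \right)} = \sqrt{\sqrt{5} + 1} = \sqrt{1 + \sqrt{5}}$)
$\left(\left(8 + 1\right) - 9\right) m{\left(-2 \right)} = \left(\left(8 + 1\right) - 9\right) \sqrt{1 + \sqrt{5}} = \left(9 - 9\right) \sqrt{1 + \sqrt{5}} = 0 \sqrt{1 + \sqrt{5}} = 0$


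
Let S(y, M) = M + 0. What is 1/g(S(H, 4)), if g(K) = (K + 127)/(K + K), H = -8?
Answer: 8/131 ≈ 0.061069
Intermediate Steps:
S(y, M) = M
g(K) = (127 + K)/(2*K) (g(K) = (127 + K)/((2*K)) = (127 + K)*(1/(2*K)) = (127 + K)/(2*K))
1/g(S(H, 4)) = 1/((½)*(127 + 4)/4) = 1/((½)*(¼)*131) = 1/(131/8) = 8/131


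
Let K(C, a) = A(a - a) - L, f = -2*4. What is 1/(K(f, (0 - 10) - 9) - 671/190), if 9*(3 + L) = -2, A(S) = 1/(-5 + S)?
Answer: -1710/871 ≈ -1.9633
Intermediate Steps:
L = -29/9 (L = -3 + (⅑)*(-2) = -3 - 2/9 = -29/9 ≈ -3.2222)
f = -8
K(C, a) = 136/45 (K(C, a) = 1/(-5 + (a - a)) - 1*(-29/9) = 1/(-5 + 0) + 29/9 = 1/(-5) + 29/9 = -⅕ + 29/9 = 136/45)
1/(K(f, (0 - 10) - 9) - 671/190) = 1/(136/45 - 671/190) = 1/(-871/1710) = -1710/871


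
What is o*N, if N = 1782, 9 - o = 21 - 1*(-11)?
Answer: -40986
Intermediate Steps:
o = -23 (o = 9 - (21 - 1*(-11)) = 9 - (21 + 11) = 9 - 1*32 = 9 - 32 = -23)
o*N = -23*1782 = -40986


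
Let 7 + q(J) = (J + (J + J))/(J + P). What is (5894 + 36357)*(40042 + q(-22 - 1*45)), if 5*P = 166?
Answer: 285909136920/169 ≈ 1.6918e+9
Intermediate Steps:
P = 166/5 (P = (⅕)*166 = 166/5 ≈ 33.200)
q(J) = -7 + 3*J/(166/5 + J) (q(J) = -7 + (J + (J + J))/(J + 166/5) = -7 + (J + 2*J)/(166/5 + J) = -7 + (3*J)/(166/5 + J) = -7 + 3*J/(166/5 + J))
(5894 + 36357)*(40042 + q(-22 - 1*45)) = (5894 + 36357)*(40042 + 2*(-581 - 10*(-22 - 1*45))/(166 + 5*(-22 - 1*45))) = 42251*(40042 + 2*(-581 - 10*(-22 - 45))/(166 + 5*(-22 - 45))) = 42251*(40042 + 2*(-581 - 10*(-67))/(166 + 5*(-67))) = 42251*(40042 + 2*(-581 + 670)/(166 - 335)) = 42251*(40042 + 2*89/(-169)) = 42251*(40042 + 2*(-1/169)*89) = 42251*(40042 - 178/169) = 42251*(6766920/169) = 285909136920/169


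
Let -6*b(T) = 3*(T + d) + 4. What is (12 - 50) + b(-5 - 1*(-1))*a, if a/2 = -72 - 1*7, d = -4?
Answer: -1694/3 ≈ -564.67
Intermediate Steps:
b(T) = 4/3 - T/2 (b(T) = -(3*(T - 4) + 4)/6 = -(3*(-4 + T) + 4)/6 = -((-12 + 3*T) + 4)/6 = -(-8 + 3*T)/6 = 4/3 - T/2)
a = -158 (a = 2*(-72 - 1*7) = 2*(-72 - 7) = 2*(-79) = -158)
(12 - 50) + b(-5 - 1*(-1))*a = (12 - 50) + (4/3 - (-5 - 1*(-1))/2)*(-158) = -38 + (4/3 - (-5 + 1)/2)*(-158) = -38 + (4/3 - ½*(-4))*(-158) = -38 + (4/3 + 2)*(-158) = -38 + (10/3)*(-158) = -38 - 1580/3 = -1694/3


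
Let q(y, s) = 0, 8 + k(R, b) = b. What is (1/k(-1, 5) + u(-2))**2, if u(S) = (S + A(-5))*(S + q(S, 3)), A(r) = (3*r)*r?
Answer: 192721/9 ≈ 21413.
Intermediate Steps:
A(r) = 3*r**2
k(R, b) = -8 + b
u(S) = S*(75 + S) (u(S) = (S + 3*(-5)**2)*(S + 0) = (S + 3*25)*S = (S + 75)*S = (75 + S)*S = S*(75 + S))
(1/k(-1, 5) + u(-2))**2 = (1/(-8 + 5) - 2*(75 - 2))**2 = (1/(-3) - 2*73)**2 = (-1/3 - 146)**2 = (-439/3)**2 = 192721/9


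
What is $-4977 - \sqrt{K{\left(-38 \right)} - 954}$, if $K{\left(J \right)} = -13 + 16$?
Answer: $-4977 - i \sqrt{951} \approx -4977.0 - 30.838 i$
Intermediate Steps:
$K{\left(J \right)} = 3$
$-4977 - \sqrt{K{\left(-38 \right)} - 954} = -4977 - \sqrt{3 - 954} = -4977 - \sqrt{-951} = -4977 - i \sqrt{951}$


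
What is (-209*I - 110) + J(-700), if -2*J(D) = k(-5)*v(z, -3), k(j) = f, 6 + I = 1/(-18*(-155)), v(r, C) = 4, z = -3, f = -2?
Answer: 3202711/2790 ≈ 1147.9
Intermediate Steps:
I = -16739/2790 (I = -6 + 1/(-18*(-155)) = -6 - 1/18*(-1/155) = -6 + 1/2790 = -16739/2790 ≈ -5.9996)
k(j) = -2
J(D) = 4 (J(D) = -(-1)*4 = -½*(-8) = 4)
(-209*I - 110) + J(-700) = (-209*(-16739/2790) - 110) + 4 = (3498451/2790 - 110) + 4 = 3191551/2790 + 4 = 3202711/2790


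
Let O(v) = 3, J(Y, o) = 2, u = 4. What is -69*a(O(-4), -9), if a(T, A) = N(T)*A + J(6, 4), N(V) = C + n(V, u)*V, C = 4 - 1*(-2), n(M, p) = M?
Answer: 9177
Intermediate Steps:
C = 6 (C = 4 + 2 = 6)
N(V) = 6 + V² (N(V) = 6 + V*V = 6 + V²)
a(T, A) = 2 + A*(6 + T²) (a(T, A) = (6 + T²)*A + 2 = A*(6 + T²) + 2 = 2 + A*(6 + T²))
-69*a(O(-4), -9) = -69*(2 - 9*(6 + 3²)) = -69*(2 - 9*(6 + 9)) = -69*(2 - 9*15) = -69*(2 - 135) = -69*(-133) = 9177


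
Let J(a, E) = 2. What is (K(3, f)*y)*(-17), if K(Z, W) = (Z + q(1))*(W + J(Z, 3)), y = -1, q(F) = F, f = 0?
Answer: 136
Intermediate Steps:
K(Z, W) = (1 + Z)*(2 + W) (K(Z, W) = (Z + 1)*(W + 2) = (1 + Z)*(2 + W))
(K(3, f)*y)*(-17) = ((2 + 0 + 2*3 + 0*3)*(-1))*(-17) = ((2 + 0 + 6 + 0)*(-1))*(-17) = (8*(-1))*(-17) = -8*(-17) = 136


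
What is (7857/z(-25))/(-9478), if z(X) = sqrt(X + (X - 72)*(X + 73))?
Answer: 7857*I*sqrt(4681)/44366518 ≈ 0.012116*I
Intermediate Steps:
z(X) = sqrt(X + (-72 + X)*(73 + X))
(7857/z(-25))/(-9478) = (7857/(sqrt(-5256 + (-25)**2 + 2*(-25))))/(-9478) = (7857/(sqrt(-5256 + 625 - 50)))*(-1/9478) = (7857/(sqrt(-4681)))*(-1/9478) = (7857/((I*sqrt(4681))))*(-1/9478) = (7857*(-I*sqrt(4681)/4681))*(-1/9478) = -7857*I*sqrt(4681)/4681*(-1/9478) = 7857*I*sqrt(4681)/44366518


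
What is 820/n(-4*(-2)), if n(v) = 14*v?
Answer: 205/28 ≈ 7.3214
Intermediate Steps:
820/n(-4*(-2)) = 820/((14*(-4*(-2)))) = 820/((14*8)) = 820/112 = 820*(1/112) = 205/28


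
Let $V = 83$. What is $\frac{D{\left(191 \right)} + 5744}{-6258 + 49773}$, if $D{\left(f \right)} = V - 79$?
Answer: $\frac{1916}{14505} \approx 0.13209$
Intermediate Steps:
$D{\left(f \right)} = 4$ ($D{\left(f \right)} = 83 - 79 = 4$)
$\frac{D{\left(191 \right)} + 5744}{-6258 + 49773} = \frac{4 + 5744}{-6258 + 49773} = \frac{5748}{43515} = 5748 \cdot \frac{1}{43515} = \frac{1916}{14505}$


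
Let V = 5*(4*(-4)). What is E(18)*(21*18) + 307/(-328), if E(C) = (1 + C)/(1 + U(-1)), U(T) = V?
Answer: -2379949/25912 ≈ -91.847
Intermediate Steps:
V = -80 (V = 5*(-16) = -80)
U(T) = -80
E(C) = -1/79 - C/79 (E(C) = (1 + C)/(1 - 80) = (1 + C)/(-79) = (1 + C)*(-1/79) = -1/79 - C/79)
E(18)*(21*18) + 307/(-328) = (-1/79 - 1/79*18)*(21*18) + 307/(-328) = (-1/79 - 18/79)*378 + 307*(-1/328) = -19/79*378 - 307/328 = -7182/79 - 307/328 = -2379949/25912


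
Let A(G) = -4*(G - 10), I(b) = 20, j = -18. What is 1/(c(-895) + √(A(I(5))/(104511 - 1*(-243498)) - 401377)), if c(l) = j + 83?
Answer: 22620585/141153146458 - I*√48610874479959897/141153146458 ≈ 0.00016026 - 0.001562*I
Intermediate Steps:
A(G) = 40 - 4*G (A(G) = -4*(-10 + G) = 40 - 4*G)
c(l) = 65 (c(l) = -18 + 83 = 65)
1/(c(-895) + √(A(I(5))/(104511 - 1*(-243498)) - 401377)) = 1/(65 + √((40 - 4*20)/(104511 - 1*(-243498)) - 401377)) = 1/(65 + √((40 - 80)/(104511 + 243498) - 401377)) = 1/(65 + √(-40/348009 - 401377)) = 1/(65 + √(-139682808433/348009)) = 1/(65 + I*√48610874479959897/348009)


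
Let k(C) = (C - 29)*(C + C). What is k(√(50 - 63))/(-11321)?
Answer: 26/11321 + 58*I*√13/11321 ≈ 0.0022966 + 0.018472*I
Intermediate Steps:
k(C) = 2*C*(-29 + C) (k(C) = (-29 + C)*(2*C) = 2*C*(-29 + C))
k(√(50 - 63))/(-11321) = (2*√(50 - 63)*(-29 + √(50 - 63)))/(-11321) = (2*√(-13)*(-29 + √(-13)))*(-1/11321) = (2*(I*√13)*(-29 + I*√13))*(-1/11321) = (2*I*√13*(-29 + I*√13))*(-1/11321) = -2*I*√13*(-29 + I*√13)/11321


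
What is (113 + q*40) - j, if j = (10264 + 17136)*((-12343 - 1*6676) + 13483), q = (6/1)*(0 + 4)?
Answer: 151687473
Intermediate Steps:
q = 24 (q = (6*1)*4 = 6*4 = 24)
j = -151686400 (j = 27400*((-12343 - 6676) + 13483) = 27400*(-19019 + 13483) = 27400*(-5536) = -151686400)
(113 + q*40) - j = (113 + 24*40) - 1*(-151686400) = (113 + 960) + 151686400 = 1073 + 151686400 = 151687473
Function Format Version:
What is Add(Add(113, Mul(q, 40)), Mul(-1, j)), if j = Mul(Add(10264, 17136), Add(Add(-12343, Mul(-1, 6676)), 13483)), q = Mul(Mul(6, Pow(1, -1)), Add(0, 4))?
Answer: 151687473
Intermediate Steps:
q = 24 (q = Mul(Mul(6, 1), 4) = Mul(6, 4) = 24)
j = -151686400 (j = Mul(27400, Add(Add(-12343, -6676), 13483)) = Mul(27400, Add(-19019, 13483)) = Mul(27400, -5536) = -151686400)
Add(Add(113, Mul(q, 40)), Mul(-1, j)) = Add(Add(113, Mul(24, 40)), Mul(-1, -151686400)) = Add(Add(113, 960), 151686400) = Add(1073, 151686400) = 151687473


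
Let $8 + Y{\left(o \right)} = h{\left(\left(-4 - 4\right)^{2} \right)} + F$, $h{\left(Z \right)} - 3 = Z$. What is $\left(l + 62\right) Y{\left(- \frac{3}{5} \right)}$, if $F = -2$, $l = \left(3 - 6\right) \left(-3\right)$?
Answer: $4047$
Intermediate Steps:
$h{\left(Z \right)} = 3 + Z$
$l = 9$ ($l = \left(-3\right) \left(-3\right) = 9$)
$Y{\left(o \right)} = 57$ ($Y{\left(o \right)} = -8 - \left(-1 - \left(-4 - 4\right)^{2}\right) = -8 + \left(\left(3 + \left(-8\right)^{2}\right) - 2\right) = -8 + \left(\left(3 + 64\right) - 2\right) = -8 + \left(67 - 2\right) = -8 + 65 = 57$)
$\left(l + 62\right) Y{\left(- \frac{3}{5} \right)} = \left(9 + 62\right) 57 = 71 \cdot 57 = 4047$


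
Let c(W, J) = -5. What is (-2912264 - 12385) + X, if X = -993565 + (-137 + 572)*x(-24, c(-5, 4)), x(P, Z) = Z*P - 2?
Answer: -3866884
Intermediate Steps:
x(P, Z) = -2 + P*Z (x(P, Z) = P*Z - 2 = -2 + P*Z)
X = -942235 (X = -993565 + (-137 + 572)*(-2 - 24*(-5)) = -993565 + 435*(-2 + 120) = -993565 + 435*118 = -993565 + 51330 = -942235)
(-2912264 - 12385) + X = (-2912264 - 12385) - 942235 = -2924649 - 942235 = -3866884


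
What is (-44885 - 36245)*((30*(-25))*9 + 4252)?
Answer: 202662740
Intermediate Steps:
(-44885 - 36245)*((30*(-25))*9 + 4252) = -81130*(-750*9 + 4252) = -81130*(-6750 + 4252) = -81130*(-2498) = 202662740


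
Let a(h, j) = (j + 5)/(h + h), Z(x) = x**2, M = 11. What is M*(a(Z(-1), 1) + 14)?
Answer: 187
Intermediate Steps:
a(h, j) = (5 + j)/(2*h) (a(h, j) = (5 + j)/((2*h)) = (5 + j)*(1/(2*h)) = (5 + j)/(2*h))
M*(a(Z(-1), 1) + 14) = 11*((5 + 1)/(2*((-1)**2)) + 14) = 11*((1/2)*6/1 + 14) = 11*((1/2)*1*6 + 14) = 11*(3 + 14) = 11*17 = 187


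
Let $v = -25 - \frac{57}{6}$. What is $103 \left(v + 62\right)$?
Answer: $\frac{5665}{2} \approx 2832.5$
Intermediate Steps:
$v = - \frac{69}{2}$ ($v = -25 - 57 \cdot \frac{1}{6} = -25 - \frac{19}{2} = - \frac{69}{2} \approx -34.5$)
$103 \left(v + 62\right) = 103 \left(- \frac{69}{2} + 62\right) = 103 \cdot \frac{55}{2} = \frac{5665}{2}$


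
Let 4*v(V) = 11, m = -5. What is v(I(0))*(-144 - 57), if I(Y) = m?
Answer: -2211/4 ≈ -552.75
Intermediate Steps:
I(Y) = -5
v(V) = 11/4 (v(V) = (1/4)*11 = 11/4)
v(I(0))*(-144 - 57) = 11*(-144 - 57)/4 = (11/4)*(-201) = -2211/4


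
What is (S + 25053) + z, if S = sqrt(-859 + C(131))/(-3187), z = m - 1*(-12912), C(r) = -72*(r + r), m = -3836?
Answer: 34129 - 11*I*sqrt(163)/3187 ≈ 34129.0 - 0.044066*I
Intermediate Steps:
C(r) = -144*r
z = 9076 (z = -3836 - 1*(-12912) = -3836 + 12912 = 9076)
S = -11*I*sqrt(163)/3187 (S = sqrt(-859 - 144*131)/(-3187) = sqrt(-859 - 18864)*(-1/3187) = sqrt(-19723)*(-1/3187) = (11*I*sqrt(163))*(-1/3187) = -11*I*sqrt(163)/3187 ≈ -0.044066*I)
(S + 25053) + z = (-11*I*sqrt(163)/3187 + 25053) + 9076 = (25053 - 11*I*sqrt(163)/3187) + 9076 = 34129 - 11*I*sqrt(163)/3187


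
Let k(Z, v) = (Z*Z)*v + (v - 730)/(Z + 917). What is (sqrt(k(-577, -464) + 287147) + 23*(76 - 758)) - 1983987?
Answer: -1999673 + 3*I*sqrt(495127363510)/170 ≈ -1.9997e+6 + 12417.0*I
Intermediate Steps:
k(Z, v) = v*Z**2 + (-730 + v)/(917 + Z) (k(Z, v) = Z**2*v + (-730 + v)/(917 + Z) = v*Z**2 + (-730 + v)/(917 + Z))
(sqrt(k(-577, -464) + 287147) + 23*(76 - 758)) - 1983987 = (sqrt((-730 - 464 - 464*(-577)**3 + 917*(-464)*(-577)**2)/(917 - 577) + 287147) + 23*(76 - 758)) - 1983987 = (sqrt((-730 - 464 - 464*(-192100033) + 917*(-464)*332929)/340 + 287147) + 23*(-682)) - 1983987 = (sqrt((-730 - 464 + 89134415312 - 141657294352)/340 + 287147) - 15686) - 1983987 = (sqrt((1/340)*(-52522880234) + 287147) - 15686) - 1983987 = (sqrt(-26261440117/170 + 287147) - 15686) - 1983987 = (sqrt(-26212625127/170) - 15686) - 1983987 = (3*I*sqrt(495127363510)/170 - 15686) - 1983987 = (-15686 + 3*I*sqrt(495127363510)/170) - 1983987 = -1999673 + 3*I*sqrt(495127363510)/170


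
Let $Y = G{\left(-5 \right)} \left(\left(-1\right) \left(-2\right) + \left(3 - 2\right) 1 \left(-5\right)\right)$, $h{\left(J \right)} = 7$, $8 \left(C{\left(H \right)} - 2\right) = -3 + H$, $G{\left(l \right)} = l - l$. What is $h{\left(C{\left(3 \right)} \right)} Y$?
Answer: $0$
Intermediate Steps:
$G{\left(l \right)} = 0$
$C{\left(H \right)} = \frac{13}{8} + \frac{H}{8}$ ($C{\left(H \right)} = 2 + \frac{-3 + H}{8} = 2 + \left(- \frac{3}{8} + \frac{H}{8}\right) = \frac{13}{8} + \frac{H}{8}$)
$Y = 0$ ($Y = 0 \left(\left(-1\right) \left(-2\right) + \left(3 - 2\right) 1 \left(-5\right)\right) = 0 \left(2 + 1 \left(-5\right)\right) = 0 \left(2 - 5\right) = 0 \left(-3\right) = 0$)
$h{\left(C{\left(3 \right)} \right)} Y = 7 \cdot 0 = 0$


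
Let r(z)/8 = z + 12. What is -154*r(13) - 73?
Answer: -30873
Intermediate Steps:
r(z) = 96 + 8*z (r(z) = 8*(z + 12) = 8*(12 + z) = 96 + 8*z)
-154*r(13) - 73 = -154*(96 + 8*13) - 73 = -154*(96 + 104) - 73 = -154*200 - 73 = -30800 - 73 = -30873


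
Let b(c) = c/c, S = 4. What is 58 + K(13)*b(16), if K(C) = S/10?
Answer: 292/5 ≈ 58.400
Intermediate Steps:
b(c) = 1
K(C) = ⅖ (K(C) = 4/10 = 4*(⅒) = ⅖)
58 + K(13)*b(16) = 58 + (⅖)*1 = 58 + ⅖ = 292/5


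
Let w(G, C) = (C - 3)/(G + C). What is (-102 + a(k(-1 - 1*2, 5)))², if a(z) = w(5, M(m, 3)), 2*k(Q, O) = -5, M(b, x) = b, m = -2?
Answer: 96721/9 ≈ 10747.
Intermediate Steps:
k(Q, O) = -5/2 (k(Q, O) = (½)*(-5) = -5/2)
w(G, C) = (-3 + C)/(C + G)
a(z) = -5/3 (a(z) = (-3 - 2)/(-2 + 5) = -5/3)
(-102 + a(k(-1 - 1*2, 5)))² = (-102 - 5/3)² = (-311/3)² = 96721/9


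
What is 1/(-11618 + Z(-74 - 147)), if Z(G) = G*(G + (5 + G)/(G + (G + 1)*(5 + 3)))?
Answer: 1981/73691027 ≈ 2.6883e-5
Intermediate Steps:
Z(G) = G*(G + (5 + G)/(8 + 9*G)) (Z(G) = G*(G + (5 + G)/(G + (1 + G)*8)) = G*(G + (5 + G)/(G + (8 + 8*G))) = G*(G + (5 + G)/(8 + 9*G)))
1/(-11618 + Z(-74 - 147)) = 1/(-11618 + (-74 - 147)*(5 + 9*(-74 - 147) + 9*(-74 - 147)²)/(8 + 9*(-74 - 147))) = 1/(-11618 - 221*(5 + 9*(-221) + 9*(-221)²)/(8 + 9*(-221))) = 1/(-11618 - 221*(5 - 1989 + 9*48841)/(8 - 1989)) = 1/(-11618 - 221*(5 - 1989 + 439569)/(-1981)) = 1/(-11618 - 221*(-1/1981)*437585) = 1/(-11618 + 96706285/1981) = 1/(73691027/1981) = 1981/73691027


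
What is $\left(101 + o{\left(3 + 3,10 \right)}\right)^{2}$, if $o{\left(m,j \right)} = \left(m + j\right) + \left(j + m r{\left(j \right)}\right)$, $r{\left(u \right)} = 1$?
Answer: $17689$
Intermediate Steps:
$o{\left(m,j \right)} = 2 j + 2 m$ ($o{\left(m,j \right)} = \left(m + j\right) + \left(j + m 1\right) = \left(j + m\right) + \left(j + m\right) = 2 j + 2 m$)
$\left(101 + o{\left(3 + 3,10 \right)}\right)^{2} = \left(101 + \left(2 \cdot 10 + 2 \left(3 + 3\right)\right)\right)^{2} = \left(101 + \left(20 + 2 \cdot 6\right)\right)^{2} = \left(101 + \left(20 + 12\right)\right)^{2} = \left(101 + 32\right)^{2} = 133^{2} = 17689$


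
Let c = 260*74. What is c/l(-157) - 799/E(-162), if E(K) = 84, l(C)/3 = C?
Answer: -664163/13188 ≈ -50.361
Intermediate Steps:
l(C) = 3*C
c = 19240
c/l(-157) - 799/E(-162) = 19240/((3*(-157))) - 799/84 = 19240/(-471) - 799*1/84 = 19240*(-1/471) - 799/84 = -19240/471 - 799/84 = -664163/13188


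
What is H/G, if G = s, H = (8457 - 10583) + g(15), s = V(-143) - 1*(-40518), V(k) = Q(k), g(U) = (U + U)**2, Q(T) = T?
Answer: -1226/40375 ≈ -0.030365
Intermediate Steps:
g(U) = 4*U**2 (g(U) = (2*U)**2 = 4*U**2)
V(k) = k
s = 40375 (s = -143 - 1*(-40518) = -143 + 40518 = 40375)
H = -1226 (H = (8457 - 10583) + 4*15**2 = -2126 + 4*225 = -2126 + 900 = -1226)
G = 40375
H/G = -1226/40375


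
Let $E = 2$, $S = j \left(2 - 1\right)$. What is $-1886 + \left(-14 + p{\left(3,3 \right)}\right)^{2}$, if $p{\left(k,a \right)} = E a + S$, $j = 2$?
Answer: $-1850$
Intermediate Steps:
$S = 2$ ($S = 2 \left(2 - 1\right) = 2 \cdot 1 = 2$)
$p{\left(k,a \right)} = 2 + 2 a$ ($p{\left(k,a \right)} = 2 a + 2 = 2 + 2 a$)
$-1886 + \left(-14 + p{\left(3,3 \right)}\right)^{2} = -1886 + \left(-14 + \left(2 + 2 \cdot 3\right)\right)^{2} = -1886 + \left(-14 + \left(2 + 6\right)\right)^{2} = -1886 + \left(-14 + 8\right)^{2} = -1886 + \left(-6\right)^{2} = -1886 + 36 = -1850$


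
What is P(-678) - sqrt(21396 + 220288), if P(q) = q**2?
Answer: 459684 - 2*sqrt(60421) ≈ 4.5919e+5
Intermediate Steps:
P(-678) - sqrt(21396 + 220288) = (-678)**2 - sqrt(21396 + 220288) = 459684 - sqrt(241684) = 459684 - 2*sqrt(60421)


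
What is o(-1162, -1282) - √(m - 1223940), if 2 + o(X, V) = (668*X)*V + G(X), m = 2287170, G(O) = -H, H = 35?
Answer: 995108875 - √1063230 ≈ 9.9511e+8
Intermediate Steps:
G(O) = -35 (G(O) = -1*35 = -35)
o(X, V) = -37 + 668*V*X (o(X, V) = -2 + ((668*X)*V - 35) = -2 + (668*V*X - 35) = -2 + (-35 + 668*V*X) = -37 + 668*V*X)
o(-1162, -1282) - √(m - 1223940) = (-37 + 668*(-1282)*(-1162)) - √(2287170 - 1223940) = (-37 + 995108912) - √1063230 = 995108875 - √1063230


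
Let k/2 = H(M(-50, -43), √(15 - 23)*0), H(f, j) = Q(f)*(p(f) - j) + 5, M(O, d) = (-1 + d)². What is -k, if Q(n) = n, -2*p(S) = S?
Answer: 3748086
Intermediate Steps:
p(S) = -S/2
H(f, j) = 5 + f*(-j - f/2) (H(f, j) = f*(-f/2 - j) + 5 = f*(-j - f/2) + 5 = 5 + f*(-j - f/2))
k = -3748086 (k = 2*(5 - (-1 - 43)⁴/2 - (-1 - 43)²*√(15 - 23)*0) = 2*(5 - ((-44)²)²/2 - 1*(-44)²*√(-8)*0) = 2*(5 - ½*1936² - 1*1936*(2*I*√2)*0) = 2*(5 - ½*3748096 - 1*1936*0) = 2*(5 - 1874048 + 0) = 2*(-1874043) = -3748086)
-k = -1*(-3748086) = 3748086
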